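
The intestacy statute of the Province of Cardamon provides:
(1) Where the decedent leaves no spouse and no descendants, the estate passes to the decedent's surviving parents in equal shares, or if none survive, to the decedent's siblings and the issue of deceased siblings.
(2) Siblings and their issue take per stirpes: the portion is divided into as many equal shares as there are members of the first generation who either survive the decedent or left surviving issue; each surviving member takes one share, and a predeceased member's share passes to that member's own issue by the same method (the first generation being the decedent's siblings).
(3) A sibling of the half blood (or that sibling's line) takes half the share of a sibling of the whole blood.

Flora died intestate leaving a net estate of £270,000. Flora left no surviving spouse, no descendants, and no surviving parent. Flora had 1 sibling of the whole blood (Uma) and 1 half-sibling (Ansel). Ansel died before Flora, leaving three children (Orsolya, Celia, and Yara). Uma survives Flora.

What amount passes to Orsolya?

The entire £270,000 passes to the siblings and their issue.
Counting each half-blood sibling's line as half a unit, there are 3/2 units in £270,000, so one unit is £180,000. Whole-blood lines (Uma) take £180,000 each; half-blood lines (Ansel) take £90,000 each.
Ansel's share (£90,000) is divided into 3 shares of £30,000: Orsolya, Celia, and Yara each take £30,000.

Orsolya receives £30,000.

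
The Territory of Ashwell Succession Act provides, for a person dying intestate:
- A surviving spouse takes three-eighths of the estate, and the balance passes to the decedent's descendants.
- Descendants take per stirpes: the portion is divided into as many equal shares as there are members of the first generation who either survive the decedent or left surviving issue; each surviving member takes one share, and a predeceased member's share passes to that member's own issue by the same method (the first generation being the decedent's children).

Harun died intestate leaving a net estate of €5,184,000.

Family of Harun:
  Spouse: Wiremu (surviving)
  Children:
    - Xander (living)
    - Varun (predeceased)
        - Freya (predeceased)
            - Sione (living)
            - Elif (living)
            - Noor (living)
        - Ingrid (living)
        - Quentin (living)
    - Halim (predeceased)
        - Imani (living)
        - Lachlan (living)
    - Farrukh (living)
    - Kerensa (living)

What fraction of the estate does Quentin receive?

Quentin receives 1/24 of the estate.

Wiremu takes three-eighths of €5,184,000 = €1,944,000. The remaining €3,240,000 passes to the descendants.
The descendants' portion (€3,240,000) is divided into 5 shares of €648,000: Xander, Farrukh, and Kerensa each take €648,000; Varun's €648,000 share passes to Varun's issue; Halim's €648,000 share passes to Halim's issue.
Varun's share (€648,000) is divided into 3 shares of €216,000: Ingrid and Quentin each take €216,000; Freya's €216,000 share passes to Freya's issue.
Freya's share (€216,000) is divided into 3 shares of €72,000: Sione, Elif, and Noor each take €72,000.
Halim's share (€648,000) is divided into 2 shares of €324,000: Imani and Lachlan each take €324,000.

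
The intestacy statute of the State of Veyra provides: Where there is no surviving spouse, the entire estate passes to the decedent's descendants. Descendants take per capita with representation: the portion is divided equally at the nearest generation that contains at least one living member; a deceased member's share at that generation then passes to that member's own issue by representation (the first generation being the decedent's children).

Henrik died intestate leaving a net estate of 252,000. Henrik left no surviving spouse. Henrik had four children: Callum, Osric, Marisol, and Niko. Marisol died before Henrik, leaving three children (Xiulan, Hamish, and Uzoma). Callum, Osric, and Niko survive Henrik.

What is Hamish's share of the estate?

Hamish receives 21,000.

The entire 252,000 passes to the descendants.
That amount (252,000) is divided into 4 shares of 63,000: Callum, Osric, and Niko each take 63,000; Marisol's 63,000 share passes to Marisol's issue.
Marisol's share (63,000) is divided into 3 shares of 21,000: Xiulan, Hamish, and Uzoma each take 21,000.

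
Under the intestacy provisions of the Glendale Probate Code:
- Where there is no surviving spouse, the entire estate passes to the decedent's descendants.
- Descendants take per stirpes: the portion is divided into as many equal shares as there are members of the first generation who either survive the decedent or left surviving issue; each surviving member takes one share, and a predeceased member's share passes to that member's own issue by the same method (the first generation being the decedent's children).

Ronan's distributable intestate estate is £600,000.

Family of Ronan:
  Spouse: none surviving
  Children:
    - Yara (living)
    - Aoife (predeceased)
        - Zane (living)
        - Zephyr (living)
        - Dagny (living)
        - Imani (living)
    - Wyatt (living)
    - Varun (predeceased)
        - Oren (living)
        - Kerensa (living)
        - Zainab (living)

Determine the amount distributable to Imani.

The entire £600,000 passes to the descendants.
That amount (£600,000) is divided into 4 shares of £150,000: Yara and Wyatt each take £150,000; Aoife's £150,000 share passes to Aoife's issue; Varun's £150,000 share passes to Varun's issue.
Aoife's share (£150,000) is divided into 4 shares of £37,500: Zane, Zephyr, Dagny, and Imani each take £37,500.
Varun's share (£150,000) is divided into 3 shares of £50,000: Oren, Kerensa, and Zainab each take £50,000.

Imani receives £37,500.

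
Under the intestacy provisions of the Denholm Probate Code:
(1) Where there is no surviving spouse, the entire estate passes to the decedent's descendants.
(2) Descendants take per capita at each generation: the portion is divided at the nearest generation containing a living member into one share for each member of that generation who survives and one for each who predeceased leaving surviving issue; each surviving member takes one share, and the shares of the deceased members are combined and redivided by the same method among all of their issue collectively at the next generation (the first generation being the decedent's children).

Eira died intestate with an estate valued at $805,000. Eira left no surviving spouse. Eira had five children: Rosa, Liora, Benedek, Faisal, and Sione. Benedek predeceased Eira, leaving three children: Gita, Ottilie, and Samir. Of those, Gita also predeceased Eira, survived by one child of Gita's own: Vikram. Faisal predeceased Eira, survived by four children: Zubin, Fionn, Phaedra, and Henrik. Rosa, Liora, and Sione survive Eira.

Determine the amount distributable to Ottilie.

The entire $805,000 passes to the descendants.
That amount ($805,000) is divided at the children's generation into 5 shares of $161,000. Rosa, Liora, and Sione each take $161,000. The 2 shares of the deceased (Benedek and Faisal) are combined into a pool of $322,000.
That pool ($322,000) is divided at the grandchildren's generation into 7 shares of $46,000. Ottilie, Samir, Zubin, Fionn, Phaedra, and Henrik each take $46,000. The remaining share for the deceased Gita ($46,000) is carried to the next generation.
That pool ($46,000) passes entirely to Vikram, the sole taker at the great-grandchildren's generation.

Ottilie receives $46,000.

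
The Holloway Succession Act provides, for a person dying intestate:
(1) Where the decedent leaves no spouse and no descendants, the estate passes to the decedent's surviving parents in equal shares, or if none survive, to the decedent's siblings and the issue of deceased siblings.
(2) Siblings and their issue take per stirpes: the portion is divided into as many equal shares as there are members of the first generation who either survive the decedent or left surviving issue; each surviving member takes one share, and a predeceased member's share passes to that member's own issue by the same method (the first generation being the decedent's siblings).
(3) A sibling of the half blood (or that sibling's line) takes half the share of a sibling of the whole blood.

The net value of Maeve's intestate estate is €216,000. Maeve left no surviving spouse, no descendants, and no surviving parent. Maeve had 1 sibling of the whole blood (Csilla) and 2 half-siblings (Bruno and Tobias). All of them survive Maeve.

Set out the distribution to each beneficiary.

Csilla: €108,000; Bruno: €54,000; Tobias: €54,000

The entire €216,000 passes to the siblings and their issue.
Counting each half-blood sibling's line as half a unit, there are 2 units in €216,000, so one unit is €108,000. Whole-blood lines (Csilla) take €108,000 each; half-blood lines (Bruno and Tobias) take €54,000 each.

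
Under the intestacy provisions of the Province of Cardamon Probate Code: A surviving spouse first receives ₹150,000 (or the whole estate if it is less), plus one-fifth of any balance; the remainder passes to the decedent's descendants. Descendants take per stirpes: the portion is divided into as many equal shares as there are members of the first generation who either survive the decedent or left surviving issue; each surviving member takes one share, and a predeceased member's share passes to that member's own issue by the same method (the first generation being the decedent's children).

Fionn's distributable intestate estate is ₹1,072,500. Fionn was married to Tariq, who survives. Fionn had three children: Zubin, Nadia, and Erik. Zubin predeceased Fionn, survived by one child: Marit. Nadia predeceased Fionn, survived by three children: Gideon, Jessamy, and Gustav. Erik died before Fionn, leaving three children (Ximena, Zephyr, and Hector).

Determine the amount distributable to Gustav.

Gustav receives ₹82,000.

Tariq first takes ₹150,000, leaving a balance of ₹922,500. Tariq then takes one-fifth of the balance (₹184,500), for a total of ₹334,500. The remaining ₹738,000 passes to the descendants.
The descendants' portion (₹738,000) is divided into 3 shares of ₹246,000: Zubin's ₹246,000 share passes to Zubin's issue; Nadia's ₹246,000 share passes to Nadia's issue; Erik's ₹246,000 share passes to Erik's issue.
Zubin's share (₹246,000) passes entirely to Marit.
Nadia's share (₹246,000) is divided into 3 shares of ₹82,000: Gideon, Jessamy, and Gustav each take ₹82,000.
Erik's share (₹246,000) is divided into 3 shares of ₹82,000: Ximena, Zephyr, and Hector each take ₹82,000.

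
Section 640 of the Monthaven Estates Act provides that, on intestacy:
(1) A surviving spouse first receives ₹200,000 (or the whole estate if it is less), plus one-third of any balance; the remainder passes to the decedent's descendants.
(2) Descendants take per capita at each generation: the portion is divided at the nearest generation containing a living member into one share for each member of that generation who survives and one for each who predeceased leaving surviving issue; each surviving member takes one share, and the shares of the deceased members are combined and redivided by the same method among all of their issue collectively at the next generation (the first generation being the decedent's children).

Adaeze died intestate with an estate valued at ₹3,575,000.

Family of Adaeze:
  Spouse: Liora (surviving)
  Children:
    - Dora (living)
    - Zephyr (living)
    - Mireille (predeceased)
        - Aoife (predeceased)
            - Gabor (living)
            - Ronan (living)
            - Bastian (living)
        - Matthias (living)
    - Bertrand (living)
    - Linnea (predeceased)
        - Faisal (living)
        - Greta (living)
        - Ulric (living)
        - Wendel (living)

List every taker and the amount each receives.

Liora: ₹1,325,000; Dora: ₹450,000; Zephyr: ₹450,000; Gabor: ₹50,000; Ronan: ₹50,000; Bastian: ₹50,000; Matthias: ₹150,000; Bertrand: ₹450,000; Faisal: ₹150,000; Greta: ₹150,000; Ulric: ₹150,000; Wendel: ₹150,000

Liora first takes ₹200,000, leaving a balance of ₹3,375,000. Liora then takes one-third of the balance (₹1,125,000), for a total of ₹1,325,000. The remaining ₹2,250,000 passes to the descendants.
The descendants' portion (₹2,250,000) is divided at the children's generation into 5 shares of ₹450,000. Dora, Zephyr, and Bertrand each take ₹450,000. The 2 shares of the deceased (Mireille and Linnea) are combined into a pool of ₹900,000.
That pool (₹900,000) is divided at the grandchildren's generation into 6 shares of ₹150,000. Matthias, Faisal, Greta, Ulric, and Wendel each take ₹150,000. The remaining share for the deceased Aoife (₹150,000) is carried to the next generation.
That pool (₹150,000) is divided at the great-grandchildren's generation equally among Gabor, Ronan, and Bastian: ₹50,000 each.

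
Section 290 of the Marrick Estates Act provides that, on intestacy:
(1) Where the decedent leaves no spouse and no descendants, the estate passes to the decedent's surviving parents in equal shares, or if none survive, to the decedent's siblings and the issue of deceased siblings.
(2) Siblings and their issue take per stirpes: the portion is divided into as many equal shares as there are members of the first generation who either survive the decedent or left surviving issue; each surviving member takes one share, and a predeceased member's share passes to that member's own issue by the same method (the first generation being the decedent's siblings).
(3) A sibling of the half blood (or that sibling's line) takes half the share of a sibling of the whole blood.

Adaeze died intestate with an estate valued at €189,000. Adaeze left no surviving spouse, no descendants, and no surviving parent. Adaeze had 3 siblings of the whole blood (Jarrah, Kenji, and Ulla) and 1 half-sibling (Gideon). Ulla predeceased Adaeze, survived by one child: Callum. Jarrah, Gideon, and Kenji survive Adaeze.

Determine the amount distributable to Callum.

The entire €189,000 passes to the siblings and their issue.
Counting each half-blood sibling's line as half a unit, there are 7/2 units in €189,000, so one unit is €54,000. Whole-blood lines (Jarrah, Kenji, and Ulla) take €54,000 each; half-blood lines (Gideon) take €27,000 each.
Ulla's share (€54,000) passes entirely to Callum.

Callum receives €54,000.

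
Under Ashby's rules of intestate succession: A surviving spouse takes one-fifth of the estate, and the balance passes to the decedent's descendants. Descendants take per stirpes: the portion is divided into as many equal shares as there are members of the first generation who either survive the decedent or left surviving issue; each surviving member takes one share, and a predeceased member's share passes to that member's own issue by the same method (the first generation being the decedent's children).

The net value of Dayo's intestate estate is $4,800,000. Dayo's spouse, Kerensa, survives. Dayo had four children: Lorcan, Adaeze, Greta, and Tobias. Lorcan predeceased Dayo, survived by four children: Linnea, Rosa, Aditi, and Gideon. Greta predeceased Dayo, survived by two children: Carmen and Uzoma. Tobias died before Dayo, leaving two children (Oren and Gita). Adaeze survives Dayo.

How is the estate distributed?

Kerensa: $960,000; Linnea: $240,000; Rosa: $240,000; Aditi: $240,000; Gideon: $240,000; Adaeze: $960,000; Carmen: $480,000; Uzoma: $480,000; Oren: $480,000; Gita: $480,000

Kerensa takes one-fifth of $4,800,000 = $960,000. The remaining $3,840,000 passes to the descendants.
The descendants' portion ($3,840,000) is divided into 4 shares of $960,000: Adaeze takes $960,000; Lorcan's $960,000 share passes to Lorcan's issue; Greta's $960,000 share passes to Greta's issue; Tobias's $960,000 share passes to Tobias's issue.
Lorcan's share ($960,000) is divided into 4 shares of $240,000: Linnea, Rosa, Aditi, and Gideon each take $240,000.
Greta's share ($960,000) is divided into 2 shares of $480,000: Carmen and Uzoma each take $480,000.
Tobias's share ($960,000) is divided into 2 shares of $480,000: Oren and Gita each take $480,000.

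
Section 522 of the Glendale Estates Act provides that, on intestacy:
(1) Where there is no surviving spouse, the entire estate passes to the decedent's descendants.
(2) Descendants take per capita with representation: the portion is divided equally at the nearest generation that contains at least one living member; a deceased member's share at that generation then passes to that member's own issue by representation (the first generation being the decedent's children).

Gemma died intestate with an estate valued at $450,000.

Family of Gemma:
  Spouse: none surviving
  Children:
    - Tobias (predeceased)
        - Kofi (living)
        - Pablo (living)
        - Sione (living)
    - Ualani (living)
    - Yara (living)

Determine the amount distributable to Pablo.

The entire $450,000 passes to the descendants.
That amount ($450,000) is divided into 3 shares of $150,000: Ualani and Yara each take $150,000; Tobias's $150,000 share passes to Tobias's issue.
Tobias's share ($150,000) is divided into 3 shares of $50,000: Kofi, Pablo, and Sione each take $50,000.

Pablo receives $50,000.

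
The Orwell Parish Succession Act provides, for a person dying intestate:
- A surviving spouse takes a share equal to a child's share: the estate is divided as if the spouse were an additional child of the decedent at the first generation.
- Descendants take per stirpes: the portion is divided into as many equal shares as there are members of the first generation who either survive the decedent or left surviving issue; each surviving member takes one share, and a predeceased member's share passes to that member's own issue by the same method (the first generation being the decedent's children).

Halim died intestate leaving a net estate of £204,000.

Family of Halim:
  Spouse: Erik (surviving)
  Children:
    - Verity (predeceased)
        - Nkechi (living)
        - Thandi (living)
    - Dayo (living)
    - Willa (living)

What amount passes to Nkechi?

The spouse counts as an additional share at the children's level, so there are 4 primary shares of £51,000. Erik takes one such share (£51,000).
The children's combined portion (£153,000) is divided into 3 shares of £51,000: Dayo and Willa each take £51,000; Verity's £51,000 share passes to Verity's issue.
Verity's share (£51,000) is divided into 2 shares of £25,500: Nkechi and Thandi each take £25,500.

Nkechi receives £25,500.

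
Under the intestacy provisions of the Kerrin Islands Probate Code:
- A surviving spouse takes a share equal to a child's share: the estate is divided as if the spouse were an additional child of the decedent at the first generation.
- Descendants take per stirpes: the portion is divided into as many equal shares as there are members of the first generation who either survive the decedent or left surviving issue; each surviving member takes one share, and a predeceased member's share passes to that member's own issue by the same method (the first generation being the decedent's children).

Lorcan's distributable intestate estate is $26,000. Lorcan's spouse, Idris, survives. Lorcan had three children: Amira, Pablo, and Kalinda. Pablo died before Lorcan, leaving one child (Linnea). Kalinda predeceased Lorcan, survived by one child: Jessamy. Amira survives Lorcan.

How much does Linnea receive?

Linnea receives $6,500.

The spouse counts as an additional share at the children's level, so there are 4 primary shares of $6,500. Idris takes one such share ($6,500).
The children's combined portion ($19,500) is divided into 3 shares of $6,500: Amira takes $6,500; Pablo's $6,500 share passes to Pablo's issue; Kalinda's $6,500 share passes to Kalinda's issue.
Pablo's share ($6,500) passes entirely to Linnea.
Kalinda's share ($6,500) passes entirely to Jessamy.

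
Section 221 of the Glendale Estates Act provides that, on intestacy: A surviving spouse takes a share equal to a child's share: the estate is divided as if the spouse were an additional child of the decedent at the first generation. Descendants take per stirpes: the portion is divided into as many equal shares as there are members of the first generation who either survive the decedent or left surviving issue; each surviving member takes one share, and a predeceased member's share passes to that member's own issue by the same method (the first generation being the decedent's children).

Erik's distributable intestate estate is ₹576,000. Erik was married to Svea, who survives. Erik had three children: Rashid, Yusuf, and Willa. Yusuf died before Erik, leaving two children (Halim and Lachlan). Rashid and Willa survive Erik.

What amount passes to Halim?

Halim receives ₹72,000.

The spouse counts as an additional share at the children's level, so there are 4 primary shares of ₹144,000. Svea takes one such share (₹144,000).
The children's combined portion (₹432,000) is divided into 3 shares of ₹144,000: Rashid and Willa each take ₹144,000; Yusuf's ₹144,000 share passes to Yusuf's issue.
Yusuf's share (₹144,000) is divided into 2 shares of ₹72,000: Halim and Lachlan each take ₹72,000.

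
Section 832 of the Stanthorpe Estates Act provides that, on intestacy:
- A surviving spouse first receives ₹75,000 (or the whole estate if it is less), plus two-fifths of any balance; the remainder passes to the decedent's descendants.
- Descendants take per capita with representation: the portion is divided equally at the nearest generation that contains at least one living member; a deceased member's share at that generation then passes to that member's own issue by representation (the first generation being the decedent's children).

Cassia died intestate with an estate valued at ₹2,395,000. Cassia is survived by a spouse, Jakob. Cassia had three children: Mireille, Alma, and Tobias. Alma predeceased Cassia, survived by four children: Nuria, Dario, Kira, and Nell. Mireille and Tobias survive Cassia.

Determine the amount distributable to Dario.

Dario receives ₹116,000.

Jakob first takes ₹75,000, leaving a balance of ₹2,320,000. Jakob then takes two-fifths of the balance (₹928,000), for a total of ₹1,003,000. The remaining ₹1,392,000 passes to the descendants.
The descendants' portion (₹1,392,000) is divided into 3 shares of ₹464,000: Mireille and Tobias each take ₹464,000; Alma's ₹464,000 share passes to Alma's issue.
Alma's share (₹464,000) is divided into 4 shares of ₹116,000: Nuria, Dario, Kira, and Nell each take ₹116,000.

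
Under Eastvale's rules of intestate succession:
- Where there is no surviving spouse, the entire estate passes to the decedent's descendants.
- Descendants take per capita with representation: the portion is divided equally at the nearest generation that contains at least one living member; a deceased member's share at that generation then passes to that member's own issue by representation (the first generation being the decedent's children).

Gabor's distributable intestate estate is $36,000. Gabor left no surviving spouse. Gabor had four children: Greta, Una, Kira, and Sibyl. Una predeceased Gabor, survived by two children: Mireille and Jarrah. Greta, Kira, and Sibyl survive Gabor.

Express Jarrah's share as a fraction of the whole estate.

Jarrah receives 1/8 of the estate.

The entire $36,000 passes to the descendants.
That amount ($36,000) is divided into 4 shares of $9,000: Greta, Kira, and Sibyl each take $9,000; Una's $9,000 share passes to Una's issue.
Una's share ($9,000) is divided into 2 shares of $4,500: Mireille and Jarrah each take $4,500.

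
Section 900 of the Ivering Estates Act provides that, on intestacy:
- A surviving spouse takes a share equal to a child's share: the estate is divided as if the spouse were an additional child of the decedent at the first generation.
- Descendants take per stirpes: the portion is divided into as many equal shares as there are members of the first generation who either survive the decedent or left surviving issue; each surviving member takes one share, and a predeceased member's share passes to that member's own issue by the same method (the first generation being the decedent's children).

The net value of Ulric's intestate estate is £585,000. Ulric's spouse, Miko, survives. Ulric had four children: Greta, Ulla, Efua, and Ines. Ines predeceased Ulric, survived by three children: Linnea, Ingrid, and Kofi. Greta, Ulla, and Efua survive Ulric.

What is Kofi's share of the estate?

Kofi receives £39,000.

The spouse counts as an additional share at the children's level, so there are 5 primary shares of £117,000. Miko takes one such share (£117,000).
The children's combined portion (£468,000) is divided into 4 shares of £117,000: Greta, Ulla, and Efua each take £117,000; Ines's £117,000 share passes to Ines's issue.
Ines's share (£117,000) is divided into 3 shares of £39,000: Linnea, Ingrid, and Kofi each take £39,000.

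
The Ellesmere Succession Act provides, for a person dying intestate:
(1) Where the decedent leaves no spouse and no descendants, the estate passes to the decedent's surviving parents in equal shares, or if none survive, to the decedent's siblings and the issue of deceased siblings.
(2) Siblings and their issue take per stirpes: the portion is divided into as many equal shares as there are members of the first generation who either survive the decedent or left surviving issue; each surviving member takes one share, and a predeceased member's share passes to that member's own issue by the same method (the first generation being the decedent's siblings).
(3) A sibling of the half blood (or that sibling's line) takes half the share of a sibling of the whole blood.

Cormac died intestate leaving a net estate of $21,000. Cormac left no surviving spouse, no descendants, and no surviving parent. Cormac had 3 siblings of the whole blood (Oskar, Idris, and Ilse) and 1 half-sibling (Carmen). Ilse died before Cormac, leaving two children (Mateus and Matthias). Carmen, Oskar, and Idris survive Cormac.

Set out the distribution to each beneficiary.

Carmen: $3,000; Oskar: $6,000; Idris: $6,000; Mateus: $3,000; Matthias: $3,000

The entire $21,000 passes to the siblings and their issue.
Counting each half-blood sibling's line as half a unit, there are 7/2 units in $21,000, so one unit is $6,000. Whole-blood lines (Oskar, Idris, and Ilse) take $6,000 each; half-blood lines (Carmen) take $3,000 each.
Ilse's share ($6,000) is divided into 2 shares of $3,000: Mateus and Matthias each take $3,000.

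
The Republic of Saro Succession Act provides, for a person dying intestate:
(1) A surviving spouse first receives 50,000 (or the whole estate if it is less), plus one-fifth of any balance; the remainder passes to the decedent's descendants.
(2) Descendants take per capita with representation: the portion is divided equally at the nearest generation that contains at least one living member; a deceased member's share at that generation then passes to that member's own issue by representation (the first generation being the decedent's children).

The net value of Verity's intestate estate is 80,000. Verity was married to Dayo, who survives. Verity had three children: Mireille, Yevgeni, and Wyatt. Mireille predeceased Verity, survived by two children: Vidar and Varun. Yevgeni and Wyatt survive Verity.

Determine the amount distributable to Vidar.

Dayo first takes 50,000, leaving a balance of 30,000. Dayo then takes one-fifth of the balance (6,000), for a total of 56,000. The remaining 24,000 passes to the descendants.
The descendants' portion (24,000) is divided into 3 shares of 8,000: Yevgeni and Wyatt each take 8,000; Mireille's 8,000 share passes to Mireille's issue.
Mireille's share (8,000) is divided into 2 shares of 4,000: Vidar and Varun each take 4,000.

Vidar receives 4,000.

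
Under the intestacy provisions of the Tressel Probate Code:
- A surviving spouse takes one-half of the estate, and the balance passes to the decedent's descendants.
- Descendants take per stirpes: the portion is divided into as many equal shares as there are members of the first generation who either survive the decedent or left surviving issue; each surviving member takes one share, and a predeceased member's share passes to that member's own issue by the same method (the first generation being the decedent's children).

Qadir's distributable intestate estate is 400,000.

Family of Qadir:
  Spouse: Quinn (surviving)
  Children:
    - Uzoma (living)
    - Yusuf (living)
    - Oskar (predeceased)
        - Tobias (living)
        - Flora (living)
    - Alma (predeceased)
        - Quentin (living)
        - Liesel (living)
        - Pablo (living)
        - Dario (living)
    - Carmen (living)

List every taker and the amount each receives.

Quinn: 200,000; Uzoma: 40,000; Yusuf: 40,000; Tobias: 20,000; Flora: 20,000; Quentin: 10,000; Liesel: 10,000; Pablo: 10,000; Dario: 10,000; Carmen: 40,000

Quinn takes one-half of 400,000 = 200,000. The remaining 200,000 passes to the descendants.
The descendants' portion (200,000) is divided into 5 shares of 40,000: Uzoma, Yusuf, and Carmen each take 40,000; Oskar's 40,000 share passes to Oskar's issue; Alma's 40,000 share passes to Alma's issue.
Oskar's share (40,000) is divided into 2 shares of 20,000: Tobias and Flora each take 20,000.
Alma's share (40,000) is divided into 4 shares of 10,000: Quentin, Liesel, Pablo, and Dario each take 10,000.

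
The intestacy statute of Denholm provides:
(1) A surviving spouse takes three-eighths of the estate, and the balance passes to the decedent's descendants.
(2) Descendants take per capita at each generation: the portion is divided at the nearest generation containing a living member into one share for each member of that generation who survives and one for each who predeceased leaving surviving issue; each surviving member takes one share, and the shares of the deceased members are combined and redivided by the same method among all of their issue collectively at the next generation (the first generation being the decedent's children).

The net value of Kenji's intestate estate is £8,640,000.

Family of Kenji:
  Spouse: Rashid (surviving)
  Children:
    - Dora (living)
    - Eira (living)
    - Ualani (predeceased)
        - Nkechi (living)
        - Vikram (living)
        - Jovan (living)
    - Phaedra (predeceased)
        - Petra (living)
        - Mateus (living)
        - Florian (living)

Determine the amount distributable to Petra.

Petra receives £450,000.

Rashid takes three-eighths of £8,640,000 = £3,240,000. The remaining £5,400,000 passes to the descendants.
The descendants' portion (£5,400,000) is divided at the children's generation into 4 shares of £1,350,000. Dora and Eira each take £1,350,000. The 2 shares of the deceased (Ualani and Phaedra) are combined into a pool of £2,700,000.
That pool (£2,700,000) is divided at the grandchildren's generation equally among Nkechi, Vikram, Jovan, Petra, Mateus, and Florian: £450,000 each.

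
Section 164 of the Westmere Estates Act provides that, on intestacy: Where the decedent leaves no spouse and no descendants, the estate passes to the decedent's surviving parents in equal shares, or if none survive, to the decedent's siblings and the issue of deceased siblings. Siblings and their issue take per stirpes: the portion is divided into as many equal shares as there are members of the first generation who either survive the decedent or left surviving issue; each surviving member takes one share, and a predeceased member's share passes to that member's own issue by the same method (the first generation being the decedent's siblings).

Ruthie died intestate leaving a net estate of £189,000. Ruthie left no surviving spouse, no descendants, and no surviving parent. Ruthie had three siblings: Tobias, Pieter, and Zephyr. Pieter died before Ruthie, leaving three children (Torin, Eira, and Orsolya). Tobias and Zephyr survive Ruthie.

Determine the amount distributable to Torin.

Torin receives £21,000.

The entire £189,000 passes to the siblings and their issue.
That amount (£189,000) is divided into 3 shares of £63,000: Tobias and Zephyr each take £63,000; Pieter's £63,000 share passes to Pieter's issue.
Pieter's share (£63,000) is divided into 3 shares of £21,000: Torin, Eira, and Orsolya each take £21,000.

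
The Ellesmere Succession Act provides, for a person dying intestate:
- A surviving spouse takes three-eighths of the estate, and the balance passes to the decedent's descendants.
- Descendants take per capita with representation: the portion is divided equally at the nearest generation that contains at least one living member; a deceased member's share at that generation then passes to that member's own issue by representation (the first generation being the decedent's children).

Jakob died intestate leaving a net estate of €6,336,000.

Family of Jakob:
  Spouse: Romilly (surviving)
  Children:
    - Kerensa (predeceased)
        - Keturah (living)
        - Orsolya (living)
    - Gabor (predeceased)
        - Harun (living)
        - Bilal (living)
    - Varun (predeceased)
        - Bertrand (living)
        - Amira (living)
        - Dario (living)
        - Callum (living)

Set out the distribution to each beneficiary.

Romilly takes three-eighths of €6,336,000 = €2,376,000. The remaining €3,960,000 passes to the descendants.
No child survives, so the initial division is made at the grandchildren's generation.
The descendants' portion (€3,960,000) is divided into 8 shares of €495,000: Keturah, Orsolya, Harun, Bilal, Bertrand, Amira, Dario, and Callum each take €495,000.

Romilly: €2,376,000; Keturah: €495,000; Orsolya: €495,000; Harun: €495,000; Bilal: €495,000; Bertrand: €495,000; Amira: €495,000; Dario: €495,000; Callum: €495,000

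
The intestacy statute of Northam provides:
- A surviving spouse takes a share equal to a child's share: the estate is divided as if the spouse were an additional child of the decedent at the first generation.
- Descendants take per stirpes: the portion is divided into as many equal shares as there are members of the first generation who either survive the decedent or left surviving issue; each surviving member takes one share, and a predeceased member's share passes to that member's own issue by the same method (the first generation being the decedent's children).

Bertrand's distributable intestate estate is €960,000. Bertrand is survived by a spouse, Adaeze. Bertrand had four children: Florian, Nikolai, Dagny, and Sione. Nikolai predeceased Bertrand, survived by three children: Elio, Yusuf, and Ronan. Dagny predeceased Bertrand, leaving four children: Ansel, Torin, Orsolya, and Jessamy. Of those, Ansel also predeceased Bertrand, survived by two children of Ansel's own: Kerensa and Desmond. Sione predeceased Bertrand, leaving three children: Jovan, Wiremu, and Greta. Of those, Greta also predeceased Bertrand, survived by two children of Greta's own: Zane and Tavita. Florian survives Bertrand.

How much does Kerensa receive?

Kerensa receives €24,000.

The spouse counts as an additional share at the children's level, so there are 5 primary shares of €192,000. Adaeze takes one such share (€192,000).
The children's combined portion (€768,000) is divided into 4 shares of €192,000: Florian takes €192,000; Nikolai's €192,000 share passes to Nikolai's issue; Dagny's €192,000 share passes to Dagny's issue; Sione's €192,000 share passes to Sione's issue.
Nikolai's share (€192,000) is divided into 3 shares of €64,000: Elio, Yusuf, and Ronan each take €64,000.
Dagny's share (€192,000) is divided into 4 shares of €48,000: Torin, Orsolya, and Jessamy each take €48,000; Ansel's €48,000 share passes to Ansel's issue.
Ansel's share (€48,000) is divided into 2 shares of €24,000: Kerensa and Desmond each take €24,000.
Sione's share (€192,000) is divided into 3 shares of €64,000: Jovan and Wiremu each take €64,000; Greta's €64,000 share passes to Greta's issue.
Greta's share (€64,000) is divided into 2 shares of €32,000: Zane and Tavita each take €32,000.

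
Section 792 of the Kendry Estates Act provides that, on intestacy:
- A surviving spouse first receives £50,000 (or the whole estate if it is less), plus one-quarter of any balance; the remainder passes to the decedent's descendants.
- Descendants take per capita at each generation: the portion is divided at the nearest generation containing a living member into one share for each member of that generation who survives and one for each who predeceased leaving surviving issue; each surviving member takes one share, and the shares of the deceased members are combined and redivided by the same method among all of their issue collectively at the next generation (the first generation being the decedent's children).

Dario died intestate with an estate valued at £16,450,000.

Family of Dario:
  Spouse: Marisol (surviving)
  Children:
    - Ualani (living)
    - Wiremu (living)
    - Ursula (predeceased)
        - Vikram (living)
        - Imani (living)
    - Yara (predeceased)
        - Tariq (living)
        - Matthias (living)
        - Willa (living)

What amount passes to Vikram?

Vikram receives £1,230,000.

Marisol first takes £50,000, leaving a balance of £16,400,000. Marisol then takes one-quarter of the balance (£4,100,000), for a total of £4,150,000. The remaining £12,300,000 passes to the descendants.
The descendants' portion (£12,300,000) is divided at the children's generation into 4 shares of £3,075,000. Ualani and Wiremu each take £3,075,000. The 2 shares of the deceased (Ursula and Yara) are combined into a pool of £6,150,000.
That pool (£6,150,000) is divided at the grandchildren's generation equally among Vikram, Imani, Tariq, Matthias, and Willa: £1,230,000 each.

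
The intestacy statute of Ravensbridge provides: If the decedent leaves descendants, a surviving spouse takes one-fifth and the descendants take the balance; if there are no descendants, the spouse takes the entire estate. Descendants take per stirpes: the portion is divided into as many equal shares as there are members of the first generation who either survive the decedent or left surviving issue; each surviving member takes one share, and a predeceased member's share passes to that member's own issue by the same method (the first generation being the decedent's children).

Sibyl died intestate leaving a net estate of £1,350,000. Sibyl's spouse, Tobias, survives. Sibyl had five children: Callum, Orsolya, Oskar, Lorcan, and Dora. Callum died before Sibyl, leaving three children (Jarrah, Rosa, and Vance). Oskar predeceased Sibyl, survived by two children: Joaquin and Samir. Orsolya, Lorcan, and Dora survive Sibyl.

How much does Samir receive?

Tobias takes one-fifth of £1,350,000 = £270,000. The remaining £1,080,000 passes to the descendants.
The descendants' portion (£1,080,000) is divided into 5 shares of £216,000: Orsolya, Lorcan, and Dora each take £216,000; Callum's £216,000 share passes to Callum's issue; Oskar's £216,000 share passes to Oskar's issue.
Callum's share (£216,000) is divided into 3 shares of £72,000: Jarrah, Rosa, and Vance each take £72,000.
Oskar's share (£216,000) is divided into 2 shares of £108,000: Joaquin and Samir each take £108,000.

Samir receives £108,000.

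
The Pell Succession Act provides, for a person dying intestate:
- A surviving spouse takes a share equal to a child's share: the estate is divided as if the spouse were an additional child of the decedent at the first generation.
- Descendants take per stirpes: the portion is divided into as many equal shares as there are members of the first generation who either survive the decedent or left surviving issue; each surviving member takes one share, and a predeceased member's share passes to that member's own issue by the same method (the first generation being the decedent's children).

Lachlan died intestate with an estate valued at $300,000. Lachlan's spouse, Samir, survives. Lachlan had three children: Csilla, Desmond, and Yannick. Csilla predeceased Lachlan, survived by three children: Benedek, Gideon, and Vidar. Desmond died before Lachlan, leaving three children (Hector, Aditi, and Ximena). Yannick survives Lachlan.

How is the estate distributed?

The spouse counts as an additional share at the children's level, so there are 4 primary shares of $75,000. Samir takes one such share ($75,000).
The children's combined portion ($225,000) is divided into 3 shares of $75,000: Yannick takes $75,000; Csilla's $75,000 share passes to Csilla's issue; Desmond's $75,000 share passes to Desmond's issue.
Csilla's share ($75,000) is divided into 3 shares of $25,000: Benedek, Gideon, and Vidar each take $25,000.
Desmond's share ($75,000) is divided into 3 shares of $25,000: Hector, Aditi, and Ximena each take $25,000.

Samir: $75,000; Benedek: $25,000; Gideon: $25,000; Vidar: $25,000; Hector: $25,000; Aditi: $25,000; Ximena: $25,000; Yannick: $75,000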